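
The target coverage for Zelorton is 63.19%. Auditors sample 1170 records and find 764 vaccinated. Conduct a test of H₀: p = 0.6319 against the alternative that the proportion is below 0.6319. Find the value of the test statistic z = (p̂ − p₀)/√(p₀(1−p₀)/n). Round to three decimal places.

p̂ = 764/1170 = 0.65299.
Standard error under H₀: √(0.6319×0.3681/1170) = 0.01410.
z = (0.65299 − 0.6319)/0.01410 = 0.02109/0.01410 = 1.496.

z = 1.496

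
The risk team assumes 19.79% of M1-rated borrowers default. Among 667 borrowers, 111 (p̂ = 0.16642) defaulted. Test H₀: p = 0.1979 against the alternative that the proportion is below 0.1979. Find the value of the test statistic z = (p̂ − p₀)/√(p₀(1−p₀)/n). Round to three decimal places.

p̂ = 111/667 ≈ 0.166417.
Standard error under H₀: √(0.1979×0.8021/667) = 0.015427.
z = (0.166417 − 0.1979)/0.015427 = -0.031483/0.015427 = -2.041.
p-value = P(Z < -2.041) ≈ 0.0206.

z = -2.041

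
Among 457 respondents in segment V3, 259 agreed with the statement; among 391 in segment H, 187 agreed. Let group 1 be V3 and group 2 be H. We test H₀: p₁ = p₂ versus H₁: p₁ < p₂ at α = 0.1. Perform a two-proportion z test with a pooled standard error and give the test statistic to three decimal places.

z = 2.572

p̂₁ = 259/457 = 0.56674, p̂₂ = 187/391 = 0.47826.
Pooled p̂ = (259+187)/(457+391) = 446/848 = 0.52594.
SE = √(0.249327 × 0.00474573) = 0.03440.
z = (0.56674 − 0.47826)/0.03440 = 0.08848/0.03440 = 2.572.
p-value = P(Z < 2.572) ≈ 0.9949, so at α = 0.1 we fail to reject H₀.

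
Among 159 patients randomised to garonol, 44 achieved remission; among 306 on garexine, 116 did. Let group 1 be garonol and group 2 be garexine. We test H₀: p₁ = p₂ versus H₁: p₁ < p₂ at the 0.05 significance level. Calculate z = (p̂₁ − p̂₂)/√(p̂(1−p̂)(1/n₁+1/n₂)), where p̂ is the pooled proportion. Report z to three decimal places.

p̂₁ = 44/159 = 0.27673, p̂₂ = 116/306 = 0.37908.
Pooled p̂ = (44+116)/(159+306) = 160/465 = 0.34409.
SE = √(p̂(1−p̂)(1/n₁+1/n₂)) = √(0.34409·0.65591·0.00955728) = √(0.00215699) = 0.04644.
z = (0.27673 − 0.37908)/0.04644 = -0.10235/0.04644 = -2.204.
p-value = P(Z < -2.204) ≈ 0.0138, so at α = 0.05 we reject H₀.

z = -2.204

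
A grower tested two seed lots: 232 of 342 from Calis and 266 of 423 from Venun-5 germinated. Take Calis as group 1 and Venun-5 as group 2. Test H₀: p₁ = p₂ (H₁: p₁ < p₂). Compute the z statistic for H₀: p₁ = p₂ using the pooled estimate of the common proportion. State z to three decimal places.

p̂₁ = 232/342 ≈ 0.67836, p̂₂ = 266/423 ≈ 0.62884.
Pooled p̂ = (232+266)/(342+423) = 498/765 = 0.65098.
SE = √(0.227205 × 0.00528804) = 0.03466.
z = (0.67836 − 0.62884)/0.03466 = 0.04952/0.03466 = 1.429.
p-value = P(Z < 1.429) ≈ 0.9235.

z = 1.429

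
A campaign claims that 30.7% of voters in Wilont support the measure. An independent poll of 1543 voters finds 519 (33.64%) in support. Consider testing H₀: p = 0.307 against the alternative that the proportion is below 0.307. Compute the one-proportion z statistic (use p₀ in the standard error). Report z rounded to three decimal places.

z = 2.500

p̂ = 519/1543 = 0.336358.
Standard error under H₀: √(0.307×0.693/1543) = 0.011742.
z = (0.336358 − 0.307)/0.011742 = 0.029358/0.011742 = 2.500.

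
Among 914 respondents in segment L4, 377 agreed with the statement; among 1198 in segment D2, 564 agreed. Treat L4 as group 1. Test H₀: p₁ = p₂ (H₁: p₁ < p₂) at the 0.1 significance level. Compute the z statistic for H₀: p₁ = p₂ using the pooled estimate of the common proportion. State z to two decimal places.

p̂₁ = 377/914 = 0.4125, p̂₂ = 564/1198 = 0.4708.
Pooled p̂ = (377+564)/(914+1198) = 941/2112 = 0.4455.
SE = √(0.247035 × 0.00192882) = 0.0218.
z = (0.4125 − 0.4708)/0.0218 = -0.0583/0.0218 = -2.67.
p-value = P(Z < -2.671) ≈ 0.0038. With α = 0.1, reject H₀.

z = -2.67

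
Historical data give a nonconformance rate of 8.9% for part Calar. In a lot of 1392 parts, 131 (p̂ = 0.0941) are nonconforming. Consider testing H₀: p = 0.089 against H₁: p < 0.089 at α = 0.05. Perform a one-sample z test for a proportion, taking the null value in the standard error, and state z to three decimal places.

p̂ = 131/1392 ≈ 0.094109.
Under H₀, SE = √(0.089·0.911/1392) = √(5.82464e-05) = 0.007632.
z = (0.094109 − 0.089)/0.007632 = 0.005109/0.007632 = 0.669.
p-value = P(Z < 0.669) ≈ 0.7484; since p > α = 0.05, fail to reject H₀.

z = 0.669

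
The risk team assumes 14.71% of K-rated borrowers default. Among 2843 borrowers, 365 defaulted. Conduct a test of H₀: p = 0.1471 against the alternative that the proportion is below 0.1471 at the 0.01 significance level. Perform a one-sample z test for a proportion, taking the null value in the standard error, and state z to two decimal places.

p̂ = 365/2843 ≈ 0.12839.
Under H₀, SE = √(0.1471·0.8529/2843) = √(4.413e-05) = 0.00664.
z = (0.12839 − 0.1471)/0.00664 = -0.01871/0.00664 = -2.82.
p-value = P(Z < -2.817) ≈ 0.0024; since p < α = 0.01, reject H₀.

z = -2.82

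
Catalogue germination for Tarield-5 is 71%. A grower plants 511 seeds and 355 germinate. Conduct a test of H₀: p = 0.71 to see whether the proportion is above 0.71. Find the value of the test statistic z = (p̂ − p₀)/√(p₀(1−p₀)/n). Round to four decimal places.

p̂ = 355/511 = 0.694716.
SE = √(p₀(1−p₀)/n) = √(0.2059/511) = 0.020073.
z = (0.694716 − 0.71)/0.020073 = -0.015284/0.020073 = -0.7614.

z = -0.7614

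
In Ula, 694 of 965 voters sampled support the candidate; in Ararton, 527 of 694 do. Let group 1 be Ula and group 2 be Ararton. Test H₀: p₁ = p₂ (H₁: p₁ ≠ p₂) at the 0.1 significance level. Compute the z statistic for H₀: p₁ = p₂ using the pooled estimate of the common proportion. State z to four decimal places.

p̂₁ = 694/965 ≈ 0.7191710, p̂₂ = 527/694 ≈ 0.7593660.
Pooled p̂ = (694+527)/(965+694) = 1221/1659 = 0.7359855.
SE = √(p̂(1−p̂)(1/n₁+1/n₂)) = √(0.7359855·0.2640145·0.00247719) = √(0.000481345) = 0.0219396.
z = (0.7191710 − 0.7593660)/0.0219396 = -0.0401950/0.0219396 = -1.8321.
Two-sided p-value ≈ 2·Φ(−1.832) = 0.0669; since p < α = 0.1, reject H₀.

z = -1.8321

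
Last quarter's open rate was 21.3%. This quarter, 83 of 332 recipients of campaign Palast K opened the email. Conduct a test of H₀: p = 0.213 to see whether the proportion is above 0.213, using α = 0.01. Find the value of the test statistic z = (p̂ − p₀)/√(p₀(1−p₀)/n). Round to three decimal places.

p̂ = 83/332 ≈ 0.25000.
Standard error under H₀: √(0.213×0.787/332) = 0.02247.
z = (0.25000 − 0.213)/0.02247 = 0.03700/0.02247 = 1.647.
p-value = P(Z > 1.647) ≈ 0.0498; since p > α = 0.01, fail to reject H₀.

z = 1.647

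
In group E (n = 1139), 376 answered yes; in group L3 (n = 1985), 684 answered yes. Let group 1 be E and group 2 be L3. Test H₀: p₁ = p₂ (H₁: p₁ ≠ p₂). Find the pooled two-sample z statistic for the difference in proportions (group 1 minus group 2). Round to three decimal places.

p̂₁ = 376/1139 = 0.33011, p̂₂ = 684/1985 = 0.34458.
Pooled p̂ = (376+684)/(1139+1985) = 1060/3124 = 0.33931.
SE = √(p̂(1−p̂)(1/n₁+1/n₂)) = √(0.33931·0.66069·0.00138174) = √(0.000309756) = 0.01760.
z = (0.33011 − 0.34458)/0.01760 = -0.01447/0.01760 = -0.822.

z = -0.822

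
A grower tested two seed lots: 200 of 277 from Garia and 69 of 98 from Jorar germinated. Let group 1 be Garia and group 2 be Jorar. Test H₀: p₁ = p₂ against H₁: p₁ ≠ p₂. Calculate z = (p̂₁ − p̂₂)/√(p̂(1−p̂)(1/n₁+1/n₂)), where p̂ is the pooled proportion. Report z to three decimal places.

p̂₁ = 200/277 ≈ 0.72202, p̂₂ = 69/98 ≈ 0.70408.
Pooled p̂ = (200+69)/(277+98) = 269/375 = 0.71733.
SE = √(p̂(1−p̂)(1/n₁+1/n₂)) = √(0.71733·0.28267·0.0138142) = √(0.00280105) = 0.05292.
z = (0.72202 − 0.70408)/0.05292 = 0.01794/0.05292 = 0.339.

z = 0.339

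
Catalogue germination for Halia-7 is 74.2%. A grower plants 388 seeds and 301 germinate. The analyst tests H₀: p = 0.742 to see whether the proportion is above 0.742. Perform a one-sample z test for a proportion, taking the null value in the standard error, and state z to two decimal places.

p̂ = 301/388 ≈ 0.7758.
SE = √(p₀(1−p₀)/n) = √(0.19144/388) = 0.0222.
z = (0.7758 − 0.742)/0.0222 = 0.0338/0.0222 = 1.52.
p-value = P(Z > 1.520) ≈ 0.0642.

z = 1.52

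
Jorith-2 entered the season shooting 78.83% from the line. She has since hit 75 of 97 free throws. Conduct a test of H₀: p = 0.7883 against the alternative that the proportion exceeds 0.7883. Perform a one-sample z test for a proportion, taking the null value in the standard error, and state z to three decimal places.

z = -0.364

p̂ = 75/97 ≈ 0.77320.
SE = √(p₀(1−p₀)/n) = √(0.16688/97) = 0.04148.
z = (0.77320 − 0.7883)/0.04148 = -0.01510/0.04148 = -0.364.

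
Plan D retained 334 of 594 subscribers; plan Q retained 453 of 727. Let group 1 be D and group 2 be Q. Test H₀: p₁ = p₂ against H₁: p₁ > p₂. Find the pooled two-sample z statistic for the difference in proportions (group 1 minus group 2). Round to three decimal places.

p̂₁ = 334/594 ≈ 0.56229, p̂₂ = 453/727 ≈ 0.62311.
Pooled p̂ = (334+453)/(594+727) = 787/1321 = 0.59576.
SE = √(p̂(1−p̂)(1/n₁+1/n₂)) = √(0.59576·0.40424·0.00305902) = √(0.000736703) = 0.02714.
z = (0.56229 − 0.62311)/0.02714 = -0.06082/0.02714 = -2.241.
p-value = P(Z > -2.241) ≈ 0.9875.

z = -2.241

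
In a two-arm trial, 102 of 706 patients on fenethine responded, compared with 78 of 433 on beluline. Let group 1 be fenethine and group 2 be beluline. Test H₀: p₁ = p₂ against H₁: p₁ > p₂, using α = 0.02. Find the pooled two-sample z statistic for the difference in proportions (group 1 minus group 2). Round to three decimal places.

p̂₁ = 102/706 = 0.144476, p̂₂ = 78/433 = 0.180139.
Pooled p̂ = (102+78)/(706+433) = 180/1139 = 0.158033.
SE = √(p̂(1−p̂)(1/n₁+1/n₂)) = √(0.158033·0.841967·0.0037259) = √(0.000495764) = 0.022266.
z = (0.144476 − 0.180139)/0.022266 = -0.035663/0.022266 = -1.602.
p-value = P(Z > -1.602) ≈ 0.9454. With α = 0.02, fail to reject H₀.

z = -1.602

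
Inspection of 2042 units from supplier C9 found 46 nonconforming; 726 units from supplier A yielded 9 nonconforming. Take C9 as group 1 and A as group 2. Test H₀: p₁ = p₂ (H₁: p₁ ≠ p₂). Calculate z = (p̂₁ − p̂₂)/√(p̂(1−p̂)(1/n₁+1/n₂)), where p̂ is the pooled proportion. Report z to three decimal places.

p̂₁ = 46/2042 ≈ 0.02253, p̂₂ = 9/726 ≈ 0.01240.
Pooled p̂ = (46+9)/(2042+726) = 55/2768 = 0.01987.
SE = √(p̂(1−p̂)(1/n₁+1/n₂)) = √(0.01987·0.98013·0.00186713) = √(3.63625e-05) = 0.00603.
z = (0.02253 − 0.01240)/0.00603 = 0.01013/0.00603 = 1.680.

z = 1.680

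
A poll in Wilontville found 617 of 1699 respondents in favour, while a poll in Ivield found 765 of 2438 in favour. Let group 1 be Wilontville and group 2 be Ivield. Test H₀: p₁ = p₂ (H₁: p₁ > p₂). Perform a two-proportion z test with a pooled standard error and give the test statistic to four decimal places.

z = 3.3123

p̂₁ = 617/1699 ≈ 0.363155, p̂₂ = 765/2438 ≈ 0.313782.
Pooled p̂ = (617+765)/(1699+2438) = 1382/4137 = 0.334058.
SE = √(p̂(1−p̂)(1/n₁+1/n₂)) = √(0.334058·0.665942·0.000998754) = √(0.000222186) = 0.014906.
z = (0.363155 − 0.313782)/0.014906 = 0.049373/0.014906 = 3.3123.
p-value = P(Z > 3.312) ≈ 0.0005.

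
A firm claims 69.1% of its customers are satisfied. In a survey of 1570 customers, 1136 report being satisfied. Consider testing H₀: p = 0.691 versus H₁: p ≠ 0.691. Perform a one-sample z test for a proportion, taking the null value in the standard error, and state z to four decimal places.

z = 2.7926

p̂ = 1136/1570 = 0.723567.
Standard error under H₀: √(0.691×0.309/1570) = 0.011662.
z = (0.723567 − 0.691)/0.011662 = 0.032567/0.011662 = 2.7926.
p-value = 2·P(Z > 2.793) ≈ 0.0052.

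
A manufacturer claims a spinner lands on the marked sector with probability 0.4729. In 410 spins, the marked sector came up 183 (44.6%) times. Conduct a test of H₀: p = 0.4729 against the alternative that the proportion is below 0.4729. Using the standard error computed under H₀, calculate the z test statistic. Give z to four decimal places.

z = -1.0771

p̂ = 183/410 = 0.446341.
SE = √(p₀(1−p₀)/n) = √(0.24927/410) = 0.024657.
z = (0.446341 − 0.4729)/0.024657 = -0.026559/0.024657 = -1.0771.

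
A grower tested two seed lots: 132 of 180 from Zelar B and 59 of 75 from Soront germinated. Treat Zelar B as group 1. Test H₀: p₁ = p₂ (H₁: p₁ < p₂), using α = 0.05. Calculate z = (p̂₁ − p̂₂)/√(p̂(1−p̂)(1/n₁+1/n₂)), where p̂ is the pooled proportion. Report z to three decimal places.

z = -0.895

p̂₁ = 132/180 ≈ 0.73333, p̂₂ = 59/75 ≈ 0.78667.
Pooled p̂ = (132+59)/(180+75) = 191/255 = 0.74902.
SE = √(p̂(1−p̂)(1/n₁+1/n₂)) = √(0.74902·0.25098·0.0188889) = √(0.00355091) = 0.05959.
z = (0.73333 − 0.78667)/0.05959 = -0.05334/0.05959 = -0.895.
p-value = P(Z < -0.895) ≈ 0.1854. With α = 0.05, fail to reject H₀.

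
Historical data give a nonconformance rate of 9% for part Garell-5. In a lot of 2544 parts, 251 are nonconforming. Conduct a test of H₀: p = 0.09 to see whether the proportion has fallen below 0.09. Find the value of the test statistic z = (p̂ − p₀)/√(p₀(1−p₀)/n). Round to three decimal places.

z = 1.527

p̂ = 251/2544 ≈ 0.09866.
SE = √(p₀(1−p₀)/n) = √(0.0819/2544) = 0.00567.
z = (0.09866 − 0.09)/0.00567 = 0.00866/0.00567 = 1.527.
p-value = P(Z < 1.527) ≈ 0.9366.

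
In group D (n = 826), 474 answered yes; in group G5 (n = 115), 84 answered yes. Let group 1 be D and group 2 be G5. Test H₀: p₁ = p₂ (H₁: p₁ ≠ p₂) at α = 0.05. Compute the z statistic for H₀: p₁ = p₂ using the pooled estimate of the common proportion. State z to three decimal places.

z = -3.202

p̂₁ = 474/826 = 0.57385, p̂₂ = 84/115 = 0.73043.
Pooled p̂ = (474+84)/(826+115) = 558/941 = 0.59299.
SE = √(p̂(1−p̂)(1/n₁+1/n₂)) = √(0.59299·0.40701·0.00990631) = √(0.00239092) = 0.04890.
z = (0.57385 − 0.73043)/0.04890 = -0.15658/0.04890 = -3.202.
p-value = 2·P(Z > 3.202) ≈ 0.0014; since p < α = 0.05, reject H₀.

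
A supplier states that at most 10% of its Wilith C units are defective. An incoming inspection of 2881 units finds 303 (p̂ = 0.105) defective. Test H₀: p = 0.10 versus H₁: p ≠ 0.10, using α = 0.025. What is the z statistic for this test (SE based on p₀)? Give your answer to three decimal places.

z = 0.925

p̂ = 303/2881 ≈ 0.10517.
Under H₀, SE = √(0.1·0.9/2881) = √(3.12392e-05) = 0.00559.
z = (0.10517 − 0.1)/0.00559 = 0.00517/0.00559 = 0.925.
p-value = 2·P(Z > 0.925) ≈ 0.3548, so at α = 0.025 we fail to reject H₀.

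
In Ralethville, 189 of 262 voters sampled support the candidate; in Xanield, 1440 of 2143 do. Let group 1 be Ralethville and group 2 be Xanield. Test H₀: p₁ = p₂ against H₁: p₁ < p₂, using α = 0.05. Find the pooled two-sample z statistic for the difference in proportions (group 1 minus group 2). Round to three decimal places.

z = 1.615

p̂₁ = 189/262 = 0.72137, p̂₂ = 1440/2143 = 0.67196.
Pooled p̂ = (189+1440)/(262+2143) = 1629/2405 = 0.67734.
SE = √(0.218551 × 0.00428343) = 0.03060.
z = (0.72137 − 0.67196)/0.03060 = 0.04941/0.03060 = 1.615.
p-value = P(Z < 1.615) ≈ 0.9469, so at α = 0.05 we fail to reject H₀.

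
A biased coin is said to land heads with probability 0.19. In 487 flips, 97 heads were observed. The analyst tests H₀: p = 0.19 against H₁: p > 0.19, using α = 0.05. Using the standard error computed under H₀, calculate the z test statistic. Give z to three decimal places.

z = 0.516

p̂ = 97/487 = 0.19918.
Standard error under H₀: √(0.19×0.81/487) = 0.01778.
z = (0.19918 − 0.19)/0.01778 = 0.00918/0.01778 = 0.516.
p-value = P(Z > 0.516) ≈ 0.3028; since p > α = 0.05, fail to reject H₀.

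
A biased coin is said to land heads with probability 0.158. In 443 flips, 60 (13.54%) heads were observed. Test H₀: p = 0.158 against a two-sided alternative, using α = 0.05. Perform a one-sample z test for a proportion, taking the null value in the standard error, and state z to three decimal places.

z = -1.302

p̂ = 60/443 = 0.13544.
Standard error under H₀: √(0.158×0.842/443) = 0.01733.
z = (0.13544 − 0.158)/0.01733 = -0.02256/0.01733 = -1.302.
Two-sided p-value ≈ 2·Φ(−1.302) = 0.1930, so at α = 0.05 we fail to reject H₀.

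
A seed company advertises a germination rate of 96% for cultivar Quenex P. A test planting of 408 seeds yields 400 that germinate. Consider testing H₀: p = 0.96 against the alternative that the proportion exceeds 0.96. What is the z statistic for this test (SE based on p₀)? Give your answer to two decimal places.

p̂ = 400/408 = 0.9804.
SE = √(p₀(1−p₀)/n) = √(0.0384/408) = 0.0097.
z = (0.9804 − 0.96)/0.0097 = 0.0204/0.0097 = 2.10.

z = 2.10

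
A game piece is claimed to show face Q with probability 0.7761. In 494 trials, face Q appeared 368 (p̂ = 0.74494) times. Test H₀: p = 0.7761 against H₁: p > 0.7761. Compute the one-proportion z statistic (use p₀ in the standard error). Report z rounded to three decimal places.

z = -1.661

p̂ = 368/494 ≈ 0.74494.
SE = √(p₀(1−p₀)/n) = √(0.17377/494) = 0.01876.
z = (0.74494 − 0.7761)/0.01876 = -0.03116/0.01876 = -1.661.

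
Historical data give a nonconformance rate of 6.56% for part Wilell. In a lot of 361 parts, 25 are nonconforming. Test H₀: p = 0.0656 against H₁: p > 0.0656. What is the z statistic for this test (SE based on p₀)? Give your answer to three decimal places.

z = 0.280

p̂ = 25/361 ≈ 0.06925.
Standard error under H₀: √(0.0656×0.9344/361) = 0.01303.
z = (0.06925 − 0.0656)/0.01303 = 0.00365/0.01303 = 0.280.
p-value = P(Z > 0.280) ≈ 0.3896.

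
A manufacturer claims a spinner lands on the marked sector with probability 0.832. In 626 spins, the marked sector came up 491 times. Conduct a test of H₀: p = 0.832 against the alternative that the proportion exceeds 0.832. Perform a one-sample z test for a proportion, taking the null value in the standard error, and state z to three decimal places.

z = -3.189

p̂ = 491/626 ≈ 0.78435.
SE = √(p₀(1−p₀)/n) = √(0.13978/626) = 0.01494.
z = (0.78435 − 0.832)/0.01494 = -0.04765/0.01494 = -3.189.
p-value = P(Z > -3.189) ≈ 0.9993.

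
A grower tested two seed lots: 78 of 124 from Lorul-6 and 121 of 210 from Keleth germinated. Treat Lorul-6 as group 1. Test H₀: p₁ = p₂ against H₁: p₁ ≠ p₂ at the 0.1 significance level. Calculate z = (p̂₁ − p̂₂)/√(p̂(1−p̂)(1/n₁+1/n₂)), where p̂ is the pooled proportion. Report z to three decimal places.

z = 0.951

p̂₁ = 78/124 = 0.62903, p̂₂ = 121/210 = 0.57619.
Pooled p̂ = (78+121)/(124+210) = 199/334 = 0.59581.
SE = √(p̂(1−p̂)(1/n₁+1/n₂)) = √(0.59581·0.40419·0.0128264) = √(0.00308887) = 0.05558.
z = (0.62903 − 0.57619)/0.05558 = 0.05284/0.05558 = 0.951.
p-value = 2·P(Z > 0.951) ≈ 0.3417; since p > α = 0.1, fail to reject H₀.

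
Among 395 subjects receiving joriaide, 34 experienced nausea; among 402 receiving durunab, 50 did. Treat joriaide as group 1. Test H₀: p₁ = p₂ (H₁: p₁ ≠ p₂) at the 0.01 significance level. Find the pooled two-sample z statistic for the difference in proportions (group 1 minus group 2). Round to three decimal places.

z = -1.761

p̂₁ = 34/395 ≈ 0.08608, p̂₂ = 50/402 ≈ 0.12438.
Pooled p̂ = (34+50)/(395+402) = 84/797 = 0.10540.
SE = √(0.0942871 × 0.00501921) = 0.02175.
z = (0.08608 − 0.12438)/0.02175 = -0.03830/0.02175 = -1.761.
p-value = 2·P(Z > 1.761) ≈ 0.0783, so at α = 0.01 we fail to reject H₀.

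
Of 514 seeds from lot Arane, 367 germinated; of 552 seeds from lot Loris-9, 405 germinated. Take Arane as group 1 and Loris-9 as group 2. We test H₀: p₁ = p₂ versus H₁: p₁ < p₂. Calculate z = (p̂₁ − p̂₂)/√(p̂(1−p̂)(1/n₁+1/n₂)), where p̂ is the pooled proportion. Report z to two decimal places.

p̂₁ = 367/514 = 0.7140, p̂₂ = 405/552 = 0.7337.
Pooled p̂ = (367+405)/(514+552) = 772/1066 = 0.7242.
SE = √(p̂(1−p̂)(1/n₁+1/n₂)) = √(0.7242·0.2758·0.00375712) = √(0.000750421) = 0.0274.
z = (0.7140 − 0.7337)/0.0274 = -0.0197/0.0274 = -0.72.

z = -0.72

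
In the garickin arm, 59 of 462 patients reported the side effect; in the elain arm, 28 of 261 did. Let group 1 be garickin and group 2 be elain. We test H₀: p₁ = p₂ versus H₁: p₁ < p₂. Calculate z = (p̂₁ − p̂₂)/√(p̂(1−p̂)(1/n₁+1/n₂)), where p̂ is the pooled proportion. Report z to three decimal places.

p̂₁ = 59/462 ≈ 0.12771, p̂₂ = 28/261 ≈ 0.10728.
Pooled p̂ = (59+28)/(462+261) = 87/723 = 0.12033.
SE = √(p̂(1−p̂)(1/n₁+1/n₂)) = √(0.12033·0.87967·0.00599592) = √(0.000634681) = 0.02519.
z = (0.12771 − 0.10728)/0.02519 = 0.02043/0.02519 = 0.811.

z = 0.811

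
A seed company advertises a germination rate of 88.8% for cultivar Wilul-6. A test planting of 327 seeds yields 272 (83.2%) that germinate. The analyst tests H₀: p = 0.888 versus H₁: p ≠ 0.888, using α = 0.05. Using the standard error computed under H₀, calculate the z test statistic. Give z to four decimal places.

p̂ = 272/327 ≈ 0.8318043.
Under H₀, SE = √(0.888·0.112/327) = √(0.000304147) = 0.0174398.
z = (0.8318043 − 0.888)/0.0174398 = -0.0561957/0.0174398 = -3.2223.
Two-sided p-value ≈ 2·Φ(−3.222) = 0.0013; since p < α = 0.05, reject H₀.

z = -3.2223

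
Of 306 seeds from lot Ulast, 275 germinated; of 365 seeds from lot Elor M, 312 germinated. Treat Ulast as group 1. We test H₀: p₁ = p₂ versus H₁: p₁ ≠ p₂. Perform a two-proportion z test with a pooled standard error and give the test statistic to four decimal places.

z = 1.7114

p̂₁ = 275/306 ≈ 0.898693, p̂₂ = 312/365 ≈ 0.854795.
Pooled p̂ = (275+312)/(306+365) = 587/671 = 0.874814.
SE = √(0.109515 × 0.0060077) = 0.025650.
z = (0.898693 − 0.854795)/0.025650 = 0.043898/0.025650 = 1.7114.
p-value = 2·P(Z > 1.711) ≈ 0.0870.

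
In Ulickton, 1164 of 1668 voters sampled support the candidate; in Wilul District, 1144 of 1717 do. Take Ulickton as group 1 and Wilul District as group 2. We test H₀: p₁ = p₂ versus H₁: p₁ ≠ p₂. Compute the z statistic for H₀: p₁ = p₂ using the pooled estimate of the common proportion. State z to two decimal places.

p̂₁ = 1164/1668 = 0.6978, p̂₂ = 1144/1717 = 0.6663.
Pooled p̂ = (1164+1144)/(1668+1717) = 2308/3385 = 0.6818.
SE = √(p̂(1−p̂)(1/n₁+1/n₂)) = √(0.6818·0.3182·0.00118193) = √(0.000256405) = 0.0160.
z = (0.6978 − 0.6663)/0.0160 = 0.0315/0.0160 = 1.97.
p-value = 2·P(Z > 1.971) ≈ 0.0487.

z = 1.97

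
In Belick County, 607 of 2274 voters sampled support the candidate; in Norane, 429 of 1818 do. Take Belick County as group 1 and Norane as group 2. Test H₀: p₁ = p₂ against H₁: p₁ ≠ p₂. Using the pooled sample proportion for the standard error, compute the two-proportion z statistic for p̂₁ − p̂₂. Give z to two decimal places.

p̂₁ = 607/2274 = 0.2669, p̂₂ = 429/1818 = 0.2360.
Pooled p̂ = (607+429)/(2274+1818) = 1036/4092 = 0.2532.
SE = √(p̂(1−p̂)(1/n₁+1/n₂)) = √(0.2532·0.7468·0.000989809) = √(0.000187151) = 0.0137.
z = (0.2669 − 0.2360)/0.0137 = 0.0309/0.0137 = 2.26.

z = 2.26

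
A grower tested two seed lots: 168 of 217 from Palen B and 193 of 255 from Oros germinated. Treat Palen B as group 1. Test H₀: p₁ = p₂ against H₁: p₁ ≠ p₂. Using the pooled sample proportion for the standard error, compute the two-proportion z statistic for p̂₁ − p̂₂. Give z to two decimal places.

z = 0.44

p̂₁ = 168/217 ≈ 0.7742, p̂₂ = 193/255 ≈ 0.7569.
Pooled p̂ = (168+193)/(217+255) = 361/472 = 0.7648.
SE = √(0.179865 × 0.00852986) = 0.0392.
z = (0.7742 − 0.7569)/0.0392 = 0.0173/0.0392 = 0.44.
p-value = 2·P(Z > 0.442) ≈ 0.6582.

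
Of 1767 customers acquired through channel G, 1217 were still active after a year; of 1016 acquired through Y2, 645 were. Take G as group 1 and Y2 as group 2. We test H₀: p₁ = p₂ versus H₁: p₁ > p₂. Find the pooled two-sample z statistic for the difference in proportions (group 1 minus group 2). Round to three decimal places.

p̂₁ = 1217/1767 = 0.68874, p̂₂ = 645/1016 = 0.63484.
Pooled p̂ = (1217+645)/(1767+1016) = 1862/2783 = 0.66906.
SE = √(0.221418 × 0.00155018) = 0.01853.
z = (0.68874 − 0.63484)/0.01853 = 0.05390/0.01853 = 2.909.

z = 2.909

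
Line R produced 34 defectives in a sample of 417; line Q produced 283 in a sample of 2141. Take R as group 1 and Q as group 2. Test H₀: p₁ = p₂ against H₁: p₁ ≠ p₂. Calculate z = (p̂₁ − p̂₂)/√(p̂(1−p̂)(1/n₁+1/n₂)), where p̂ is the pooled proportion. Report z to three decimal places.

z = -2.872

p̂₁ = 34/417 ≈ 0.081535, p̂₂ = 283/2141 ≈ 0.132181.
Pooled p̂ = (34+283)/(417+2141) = 317/2558 = 0.123925.
SE = √(p̂(1−p̂)(1/n₁+1/n₂)) = √(0.123925·0.876075·0.00286515) = √(0.000311063) = 0.017637.
z = (0.081535 − 0.132181)/0.017637 = -0.050646/0.017637 = -2.872.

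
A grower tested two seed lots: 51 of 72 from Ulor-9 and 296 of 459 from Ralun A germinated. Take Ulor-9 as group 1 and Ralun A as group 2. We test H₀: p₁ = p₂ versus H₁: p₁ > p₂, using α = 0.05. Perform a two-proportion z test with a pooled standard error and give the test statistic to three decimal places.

z = 1.052

p̂₁ = 51/72 ≈ 0.70833, p̂₂ = 296/459 ≈ 0.64488.
Pooled p̂ = (51+296)/(72+459) = 347/531 = 0.65348.
SE = √(p̂(1−p̂)(1/n₁+1/n₂)) = √(0.65348·0.34652·0.0160675) = √(0.00363838) = 0.06032.
z = (0.70833 − 0.64488)/0.06032 = 0.06345/0.06032 = 1.052.
p-value = P(Z > 1.052) ≈ 0.1464. With α = 0.05, fail to reject H₀.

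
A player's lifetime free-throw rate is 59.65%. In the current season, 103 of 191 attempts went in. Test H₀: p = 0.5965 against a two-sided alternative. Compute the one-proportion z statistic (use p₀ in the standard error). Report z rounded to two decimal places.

z = -1.61

p̂ = 103/191 ≈ 0.5393.
Under H₀, SE = √(0.5965·0.4035/191) = √(0.00126015) = 0.0355.
z = (0.5393 − 0.5965)/0.0355 = -0.0572/0.0355 = -1.61.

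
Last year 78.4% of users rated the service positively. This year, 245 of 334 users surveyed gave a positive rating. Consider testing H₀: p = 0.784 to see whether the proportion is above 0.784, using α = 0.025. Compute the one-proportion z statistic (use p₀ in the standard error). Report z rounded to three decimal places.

z = -2.241

p̂ = 245/334 = 0.73353.
SE = √(p₀(1−p₀)/n) = √(0.16934/334) = 0.02252.
z = (0.73353 − 0.784)/0.02252 = -0.05047/0.02252 = -2.241.
p-value = P(Z > -2.241) ≈ 0.9875; since p > α = 0.025, fail to reject H₀.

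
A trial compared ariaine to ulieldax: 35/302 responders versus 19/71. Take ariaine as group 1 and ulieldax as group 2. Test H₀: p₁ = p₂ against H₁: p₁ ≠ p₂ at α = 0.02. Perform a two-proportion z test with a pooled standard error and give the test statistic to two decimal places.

p̂₁ = 35/302 = 0.1159, p̂₂ = 19/71 = 0.2676.
Pooled p̂ = (35+19)/(302+71) = 54/373 = 0.1448.
SE = √(0.123813 × 0.0173958) = 0.0464.
z = (0.1159 − 0.2676)/0.0464 = -0.1517/0.0464 = -3.27.
Two-sided p-value ≈ 2·Φ(−3.269) = 0.0011, so at α = 0.02 we reject H₀.

z = -3.27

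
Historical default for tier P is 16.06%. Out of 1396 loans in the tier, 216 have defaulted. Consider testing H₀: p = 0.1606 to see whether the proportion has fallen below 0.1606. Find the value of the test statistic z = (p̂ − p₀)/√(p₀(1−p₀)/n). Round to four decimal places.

z = -0.5976

p̂ = 216/1396 ≈ 0.1547278.
Under H₀, SE = √(0.1606·0.8394/1396) = √(9.65671e-05) = 0.0098269.
z = (0.1547278 − 0.1606)/0.0098269 = -0.0058722/0.0098269 = -0.5976.
p-value = P(Z < -0.598) ≈ 0.2751.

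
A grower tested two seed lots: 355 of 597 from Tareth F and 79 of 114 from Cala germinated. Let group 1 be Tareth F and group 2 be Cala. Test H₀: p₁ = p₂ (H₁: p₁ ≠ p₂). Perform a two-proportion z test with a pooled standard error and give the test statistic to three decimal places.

z = -1.973

p̂₁ = 355/597 ≈ 0.59464, p̂₂ = 79/114 ≈ 0.69298.
Pooled p̂ = (355+79)/(597+114) = 434/711 = 0.61041.
SE = √(0.23781 × 0.010447) = 0.04984.
z = (0.59464 − 0.69298)/0.04984 = -0.09834/0.04984 = -1.973.
Two-sided p-value ≈ 2·Φ(−1.973) = 0.0485.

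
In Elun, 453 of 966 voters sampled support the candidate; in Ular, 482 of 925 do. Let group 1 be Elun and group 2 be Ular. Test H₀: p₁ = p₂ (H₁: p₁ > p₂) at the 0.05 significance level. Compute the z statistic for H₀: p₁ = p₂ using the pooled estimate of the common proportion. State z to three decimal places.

p̂₁ = 453/966 = 0.46894, p̂₂ = 482/925 = 0.52108.
Pooled p̂ = (453+482)/(966+925) = 935/1891 = 0.49445.
SE = √(0.249969 × 0.00211628) = 0.02300.
z = (0.46894 − 0.52108)/0.02300 = -0.05214/0.02300 = -2.267.
p-value = P(Z > -2.267) ≈ 0.9883; since p > α = 0.05, fail to reject H₀.

z = -2.267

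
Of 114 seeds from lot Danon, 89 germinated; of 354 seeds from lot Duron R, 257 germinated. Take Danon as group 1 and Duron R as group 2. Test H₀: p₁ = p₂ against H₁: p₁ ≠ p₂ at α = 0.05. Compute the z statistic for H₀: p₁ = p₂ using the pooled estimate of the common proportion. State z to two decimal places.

p̂₁ = 89/114 = 0.7807, p̂₂ = 257/354 = 0.7260.
Pooled p̂ = (89+257)/(114+354) = 346/468 = 0.7393.
SE = √(0.192728 × 0.0115968) = 0.0473.
z = (0.7807 − 0.7260)/0.0473 = 0.0547/0.0473 = 1.16.
p-value = 2·P(Z > 1.157) ≈ 0.2471; since p > α = 0.05, fail to reject H₀.

z = 1.16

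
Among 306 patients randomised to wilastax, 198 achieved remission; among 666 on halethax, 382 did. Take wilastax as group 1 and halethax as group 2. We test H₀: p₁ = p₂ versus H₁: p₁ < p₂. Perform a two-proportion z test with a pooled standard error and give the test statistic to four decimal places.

p̂₁ = 198/306 ≈ 0.6470588, p̂₂ = 382/666 ≈ 0.5735736.
Pooled p̂ = (198+382)/(306+666) = 580/972 = 0.5967078.
SE = √(0.240648 × 0.00476948) = 0.0338786.
z = (0.6470588 − 0.5735736)/0.0338786 = 0.0734852/0.0338786 = 2.1691.
p-value = P(Z < 2.169) ≈ 0.9850.

z = 2.1691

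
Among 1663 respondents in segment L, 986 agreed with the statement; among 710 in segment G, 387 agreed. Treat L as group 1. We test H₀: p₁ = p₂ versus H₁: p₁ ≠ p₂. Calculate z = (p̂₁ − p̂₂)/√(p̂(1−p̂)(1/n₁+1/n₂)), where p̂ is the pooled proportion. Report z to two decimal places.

z = 2.16

p̂₁ = 986/1663 ≈ 0.5929, p̂₂ = 387/710 ≈ 0.5451.
Pooled p̂ = (986+387)/(1663+710) = 1373/2373 = 0.5786.
SE = √(0.243823 × 0.00200977) = 0.0221.
z = (0.5929 − 0.5451)/0.0221 = 0.0478/0.0221 = 2.16.
Two-sided p-value ≈ 2·Φ(−2.161) = 0.0307.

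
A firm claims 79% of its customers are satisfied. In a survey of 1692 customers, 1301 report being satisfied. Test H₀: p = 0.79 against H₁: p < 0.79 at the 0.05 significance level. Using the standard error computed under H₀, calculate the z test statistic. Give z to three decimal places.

z = -2.130

p̂ = 1301/1692 = 0.76891.
SE = √(p₀(1−p₀)/n) = √(0.1659/1692) = 0.00990.
z = (0.76891 − 0.79)/0.00990 = -0.02109/0.00990 = -2.130.
p-value = P(Z < -2.130) ≈ 0.0166; since p < α = 0.05, reject H₀.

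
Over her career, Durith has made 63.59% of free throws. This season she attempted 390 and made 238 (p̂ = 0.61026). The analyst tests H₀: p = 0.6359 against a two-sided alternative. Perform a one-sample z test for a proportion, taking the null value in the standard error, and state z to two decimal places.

p̂ = 238/390 ≈ 0.6103.
Standard error under H₀: √(0.6359×0.3641/390) = 0.0244.
z = (0.6103 − 0.6359)/0.0244 = -0.0256/0.0244 = -1.05.

z = -1.05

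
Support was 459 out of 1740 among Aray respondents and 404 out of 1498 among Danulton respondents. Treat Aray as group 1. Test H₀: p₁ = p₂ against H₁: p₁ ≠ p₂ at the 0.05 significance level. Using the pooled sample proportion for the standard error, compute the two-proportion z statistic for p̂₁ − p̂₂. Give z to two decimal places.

z = -0.38

p̂₁ = 459/1740 = 0.2638, p̂₂ = 404/1498 = 0.2697.
Pooled p̂ = (459+404)/(1740+1498) = 863/3238 = 0.2665.
SE = √(p̂(1−p̂)(1/n₁+1/n₂)) = √(0.2665·0.7335·0.00124227) = √(0.000242849) = 0.0156.
z = (0.2638 − 0.2697)/0.0156 = -0.0059/0.0156 = -0.38.
Two-sided p-value ≈ 2·Φ(−0.379) = 0.7050; since p > α = 0.05, fail to reject H₀.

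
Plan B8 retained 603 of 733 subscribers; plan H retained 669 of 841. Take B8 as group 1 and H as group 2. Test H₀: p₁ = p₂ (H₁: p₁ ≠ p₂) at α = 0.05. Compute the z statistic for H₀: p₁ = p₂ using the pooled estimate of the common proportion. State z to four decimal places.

p̂₁ = 603/733 = 0.822647, p̂₂ = 669/841 = 0.795482.
Pooled p̂ = (603+669)/(733+841) = 1272/1574 = 0.808132.
SE = √(0.155055 × 0.00255332) = 0.019897.
z = (0.822647 − 0.795482)/0.019897 = 0.027165/0.019897 = 1.3653.
p-value = 2·P(Z > 1.365) ≈ 0.1722, so at α = 0.05 we fail to reject H₀.

z = 1.3653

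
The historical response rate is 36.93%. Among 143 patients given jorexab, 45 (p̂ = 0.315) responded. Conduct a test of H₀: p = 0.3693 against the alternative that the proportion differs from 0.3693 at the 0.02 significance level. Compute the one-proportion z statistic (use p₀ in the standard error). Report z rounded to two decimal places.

z = -1.35

p̂ = 45/143 ≈ 0.3147.
Standard error under H₀: √(0.3693×0.6307/143) = 0.0404.
z = (0.3147 − 0.3693)/0.0404 = -0.0546/0.0404 = -1.35.
Two-sided p-value ≈ 2·Φ(−1.353) = 0.1760, so at α = 0.02 we fail to reject H₀.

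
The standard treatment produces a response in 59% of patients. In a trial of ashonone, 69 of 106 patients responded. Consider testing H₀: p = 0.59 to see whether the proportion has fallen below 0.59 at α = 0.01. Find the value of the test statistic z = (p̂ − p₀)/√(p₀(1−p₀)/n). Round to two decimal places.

p̂ = 69/106 = 0.65094.
Standard error under H₀: √(0.59×0.41/106) = 0.04777.
z = (0.65094 − 0.59)/0.04777 = 0.06094/0.04777 = 1.28.
p-value = P(Z < 1.276) ≈ 0.8990, so at α = 0.01 we fail to reject H₀.

z = 1.28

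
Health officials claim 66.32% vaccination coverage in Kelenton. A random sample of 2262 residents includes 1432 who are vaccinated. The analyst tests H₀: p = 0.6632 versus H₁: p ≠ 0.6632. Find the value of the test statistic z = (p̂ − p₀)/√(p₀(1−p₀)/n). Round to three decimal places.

z = -3.032

p̂ = 1432/2262 ≈ 0.633068.
Under H₀, SE = √(0.6632·0.3368/2262) = √(9.8747e-05) = 0.009937.
z = (0.633068 − 0.6632)/0.009937 = -0.030132/0.009937 = -3.032.
p-value = 2·P(Z > 3.032) ≈ 0.0024.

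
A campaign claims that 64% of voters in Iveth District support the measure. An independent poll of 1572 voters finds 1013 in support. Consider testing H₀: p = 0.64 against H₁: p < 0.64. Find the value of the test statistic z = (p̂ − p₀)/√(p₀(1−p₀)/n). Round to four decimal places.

z = 0.3636

p̂ = 1013/1572 = 0.644402.
Standard error under H₀: √(0.64×0.36/1572) = 0.012106.
z = (0.644402 − 0.64)/0.012106 = 0.004402/0.012106 = 0.3636.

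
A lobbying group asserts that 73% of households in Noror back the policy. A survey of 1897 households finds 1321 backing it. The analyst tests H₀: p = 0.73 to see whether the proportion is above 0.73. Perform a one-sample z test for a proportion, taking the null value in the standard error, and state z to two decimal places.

z = -3.30

p̂ = 1321/1897 = 0.69636.
Under H₀, SE = √(0.73·0.27/1897) = √(0.000103901) = 0.01019.
z = (0.69636 − 0.73)/0.01019 = -0.03364/0.01019 = -3.30.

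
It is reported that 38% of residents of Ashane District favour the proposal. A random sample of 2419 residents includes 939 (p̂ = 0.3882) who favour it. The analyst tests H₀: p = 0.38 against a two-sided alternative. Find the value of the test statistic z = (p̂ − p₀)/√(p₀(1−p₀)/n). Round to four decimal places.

p̂ = 939/2419 = 0.388177.
Under H₀, SE = √(0.38·0.62/2419) = √(9.73956e-05) = 0.009869.
z = (0.388177 − 0.38)/0.009869 = 0.008177/0.009869 = 0.8286.

z = 0.8286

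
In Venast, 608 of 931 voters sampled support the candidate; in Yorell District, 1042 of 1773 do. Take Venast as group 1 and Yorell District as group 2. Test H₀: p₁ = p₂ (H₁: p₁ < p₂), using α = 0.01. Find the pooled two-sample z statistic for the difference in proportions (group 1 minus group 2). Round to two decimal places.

p̂₁ = 608/931 ≈ 0.65306, p̂₂ = 1042/1773 ≈ 0.58770.
Pooled p̂ = (608+1042)/(931+1773) = 1650/2704 = 0.61021.
SE = √(0.237854 × 0.00163813) = 0.01974.
z = (0.65306 − 0.58770)/0.01974 = 0.06536/0.01974 = 3.31.
p-value = P(Z < 3.311) ≈ 0.9995; since p > α = 0.01, fail to reject H₀.

z = 3.31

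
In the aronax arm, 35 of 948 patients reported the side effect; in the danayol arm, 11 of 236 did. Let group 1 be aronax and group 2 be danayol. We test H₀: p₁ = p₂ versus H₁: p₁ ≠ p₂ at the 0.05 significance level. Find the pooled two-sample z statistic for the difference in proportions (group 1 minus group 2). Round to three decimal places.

p̂₁ = 35/948 ≈ 0.03692, p̂₂ = 11/236 ≈ 0.04661.
Pooled p̂ = (35+11)/(948+236) = 46/1184 = 0.03885.
SE = √(p̂(1−p̂)(1/n₁+1/n₂)) = √(0.03885·0.96115·0.00529214) = √(0.000197619) = 0.01406.
z = (0.03692 − 0.04661)/0.01406 = -0.00969/0.01406 = -0.689.
p-value = 2·P(Z > 0.689) ≈ 0.4906, so at α = 0.05 we fail to reject H₀.

z = -0.689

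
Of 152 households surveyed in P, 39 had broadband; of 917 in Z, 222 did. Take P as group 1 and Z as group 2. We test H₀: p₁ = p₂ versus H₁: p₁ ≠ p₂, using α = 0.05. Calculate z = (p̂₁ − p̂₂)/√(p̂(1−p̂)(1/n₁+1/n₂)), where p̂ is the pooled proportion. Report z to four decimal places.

z = 0.3850

p̂₁ = 39/152 ≈ 0.256579, p̂₂ = 222/917 ≈ 0.242094.
Pooled p̂ = (39+222)/(152+917) = 261/1069 = 0.244153.
SE = √(p̂(1−p̂)(1/n₁+1/n₂)) = √(0.244153·0.755847·0.00766946) = √(0.00141534) = 0.037621.
z = (0.256579 − 0.242094)/0.037621 = 0.014485/0.037621 = 0.3850.
p-value = 2·P(Z > 0.385) ≈ 0.7002. With α = 0.05, fail to reject H₀.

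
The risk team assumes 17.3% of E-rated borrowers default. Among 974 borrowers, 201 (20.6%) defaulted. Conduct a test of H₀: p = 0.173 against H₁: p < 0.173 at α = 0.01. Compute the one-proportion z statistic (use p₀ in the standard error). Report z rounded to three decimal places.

p̂ = 201/974 ≈ 0.20637.
Under H₀, SE = √(0.173·0.827/974) = √(0.00014689) = 0.01212.
z = (0.20637 − 0.173)/0.01212 = 0.03337/0.01212 = 2.753.
p-value = P(Z < 2.753) ≈ 0.9970. With α = 0.01, fail to reject H₀.

z = 2.753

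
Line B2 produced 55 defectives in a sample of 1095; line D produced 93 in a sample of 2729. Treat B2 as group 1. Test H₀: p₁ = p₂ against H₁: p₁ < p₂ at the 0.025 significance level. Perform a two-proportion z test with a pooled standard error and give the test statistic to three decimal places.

p̂₁ = 55/1095 = 0.05023, p̂₂ = 93/2729 = 0.03408.
Pooled p̂ = (55+93)/(1095+2729) = 148/3824 = 0.03870.
SE = √(0.037205 × 0.00127968) = 0.00690.
z = (0.05023 − 0.03408)/0.00690 = 0.01615/0.00690 = 2.341.
p-value = P(Z < 2.341) ≈ 0.9904; since p > α = 0.025, fail to reject H₀.

z = 2.341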